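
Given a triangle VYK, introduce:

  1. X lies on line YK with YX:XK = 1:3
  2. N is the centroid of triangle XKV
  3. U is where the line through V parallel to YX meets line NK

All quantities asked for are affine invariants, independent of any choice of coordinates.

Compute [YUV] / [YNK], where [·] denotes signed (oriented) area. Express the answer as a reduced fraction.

[YUV]:[YNK] = 9/4

Assign V = (0, 0), Y = (1, 0), K = (0, 1) — the answer is frame-independent, so this choice is without loss of generality.
1. X lies on line YK with YX:XK = 1:3 ⇒ X = (3/4, 1/4)
2. N is the centroid of triangle XKV ⇒ N = (1/4, 5/12)
3. U is where the line through V parallel to YX meets line NK ⇒ U = (3/4, -3/4)
2·[YUV] = -3/4, 2·[YNK] = -1/3
[YUV]:[YNK] = -3/4:-1/3 = 9/4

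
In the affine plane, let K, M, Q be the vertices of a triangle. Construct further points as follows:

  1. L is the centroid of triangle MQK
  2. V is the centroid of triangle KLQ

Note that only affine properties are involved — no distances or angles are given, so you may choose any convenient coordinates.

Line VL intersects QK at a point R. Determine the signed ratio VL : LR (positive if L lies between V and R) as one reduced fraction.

Set K = (0, 0), M = (1, 0), Q = (0, 1); any affine frame gives the same invariant.
1. L is the centroid of triangle MQK ⇒ L = (1/3, 1/3)
2. V is the centroid of triangle KLQ ⇒ V = (1/9, 4/9)
line VL meets QK at R = (0, 1/2)
L = V + t·(R−V) with t = -2, so VL:LR = -2:3

VL:LR = -2/3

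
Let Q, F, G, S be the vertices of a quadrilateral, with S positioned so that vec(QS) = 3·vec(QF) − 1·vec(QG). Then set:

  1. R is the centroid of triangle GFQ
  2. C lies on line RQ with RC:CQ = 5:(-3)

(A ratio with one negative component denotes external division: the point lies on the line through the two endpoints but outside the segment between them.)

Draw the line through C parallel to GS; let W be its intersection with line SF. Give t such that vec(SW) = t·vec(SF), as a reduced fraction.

t = 11/2

Set Q = (0, 0), F = (1, 0), G = (0, 1), S = (3, -1); any affine frame gives the same invariant.
1. R is the centroid of triangle GFQ ⇒ R = (1/3, 1/3)
2. C lies on line RQ with RC:CQ = 5:(-3) ⇒ C = (-1/2, -1/2)
through C parallel to GS: direction (3, -2); meets SF at W = (-8, 9/2)
W = S + t·(F−S) with t = 11/2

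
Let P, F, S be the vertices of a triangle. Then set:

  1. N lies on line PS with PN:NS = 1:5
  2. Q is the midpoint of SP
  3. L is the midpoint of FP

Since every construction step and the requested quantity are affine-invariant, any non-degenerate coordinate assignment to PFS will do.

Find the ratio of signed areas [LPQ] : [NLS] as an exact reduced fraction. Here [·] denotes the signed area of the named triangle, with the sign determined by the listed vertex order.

[LPQ]:[NLS] = -3/5

Assign P = (0, 0), F = (1, 0), S = (0, 1) — the answer is frame-independent, so this choice is without loss of generality.
1. N lies on line PS with PN:NS = 1:5 ⇒ N = (0, 1/6)
2. Q is the midpoint of SP ⇒ Q = (0, 1/2)
3. L is the midpoint of FP ⇒ L = (1/2, 0)
2·[LPQ] = -1/4, 2·[NLS] = 5/12
[LPQ]:[NLS] = -1/4:5/12 = -3/5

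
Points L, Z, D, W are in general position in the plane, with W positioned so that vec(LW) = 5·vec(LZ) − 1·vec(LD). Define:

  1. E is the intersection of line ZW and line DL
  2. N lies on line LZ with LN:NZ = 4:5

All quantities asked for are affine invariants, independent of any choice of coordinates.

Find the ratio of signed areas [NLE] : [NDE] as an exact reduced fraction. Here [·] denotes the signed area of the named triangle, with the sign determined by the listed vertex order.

Assign L = (0, 0), Z = (1, 0), D = (0, 1), W = (5, -1) — the answer is frame-independent, so this choice is without loss of generality.
1. E is the intersection of line ZW and line DL ⇒ E = (0, 1/4)
2. N lies on line LZ with LN:NZ = 4:5 ⇒ N = (4/9, 0)
2·[NLE] = -1/9, 2·[NDE] = 1/3
[NLE]:[NDE] = -1/9:1/3 = -1/3

[NLE]:[NDE] = -1/3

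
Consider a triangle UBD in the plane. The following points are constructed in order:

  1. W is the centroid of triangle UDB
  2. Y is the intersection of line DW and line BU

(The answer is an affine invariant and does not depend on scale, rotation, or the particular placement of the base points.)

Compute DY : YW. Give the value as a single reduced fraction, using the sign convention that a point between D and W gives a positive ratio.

DY:YW = -3

Choose coordinates U = (0, 0), B = (1, 0), D = (0, 1).
1. W is the centroid of triangle UDB ⇒ W = (1/3, 1/3)
2. Y is the intersection of line DW and line BU ⇒ Y = (1/2, 0)
Y = D + t·(W−D) with t = 3/2, so DY:YW = t:(1−t) = 3/2:-1/2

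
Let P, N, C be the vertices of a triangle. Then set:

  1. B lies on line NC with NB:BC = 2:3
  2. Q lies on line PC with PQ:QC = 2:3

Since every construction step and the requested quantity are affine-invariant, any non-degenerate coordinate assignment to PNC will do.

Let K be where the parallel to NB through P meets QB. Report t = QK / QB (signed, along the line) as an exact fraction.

Assign P = (0, 0), N = (1, 0), C = (0, 1) — the answer is frame-independent, so this choice is without loss of generality.
1. B lies on line NC with NB:BC = 2:3 ⇒ B = (3/5, 2/5)
2. Q lies on line PC with PQ:QC = 2:3 ⇒ Q = (0, 2/5)
through P parallel to NB: direction (-2/5, 2/5); meets QB at K = (-2/5, 2/5)
K = Q + t·(B−Q) with t = -2/3

t = -2/3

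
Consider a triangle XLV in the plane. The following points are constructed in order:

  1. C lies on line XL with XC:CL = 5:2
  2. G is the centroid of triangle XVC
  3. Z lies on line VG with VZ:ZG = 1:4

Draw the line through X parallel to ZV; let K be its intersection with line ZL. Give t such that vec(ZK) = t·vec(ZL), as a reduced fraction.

t = -5/9

Choose coordinates X = (0, 0), L = (1, 0), V = (0, 1).
1. C lies on line XL with XC:CL = 5:2 ⇒ C = (5/7, 0)
2. G is the centroid of triangle XVC ⇒ G = (5/21, 1/3)
3. Z lies on line VG with VZ:ZG = 1:4 ⇒ Z = (1/21, 13/15)
through X parallel to ZV: direction (-1/21, 2/15); meets ZL at K = (-13/27, 182/135)
K = Z + t·(L−Z) with t = -5/9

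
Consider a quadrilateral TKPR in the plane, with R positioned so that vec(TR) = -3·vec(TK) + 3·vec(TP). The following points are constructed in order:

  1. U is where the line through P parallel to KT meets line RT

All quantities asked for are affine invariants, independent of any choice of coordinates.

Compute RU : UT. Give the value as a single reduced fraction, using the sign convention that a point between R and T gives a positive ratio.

Choose coordinates T = (0, 0), K = (1, 0), P = (0, 1), R = (-3, 3).
1. U is where the line through P parallel to KT meets line RT ⇒ U = (-1, 1)
U = R + t·(T−R) with t = 2/3, so RU:UT = t:(1−t) = 2/3:1/3

RU:UT = 2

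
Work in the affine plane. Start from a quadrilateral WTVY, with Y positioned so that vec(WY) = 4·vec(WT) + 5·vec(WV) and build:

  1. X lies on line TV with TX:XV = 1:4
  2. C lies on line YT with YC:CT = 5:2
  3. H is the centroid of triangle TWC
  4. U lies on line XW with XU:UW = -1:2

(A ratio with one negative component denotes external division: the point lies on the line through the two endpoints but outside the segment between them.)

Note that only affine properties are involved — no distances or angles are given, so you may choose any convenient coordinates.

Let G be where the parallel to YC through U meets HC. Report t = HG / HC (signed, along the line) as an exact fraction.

Assign W = (0, 0), T = (1, 0), V = (0, 1), Y = (4, 5) — the answer is frame-independent, so this choice is without loss of generality.
1. X lies on line TV with TX:XV = 1:4 ⇒ X = (4/5, 1/5)
2. C lies on line YT with YC:CT = 5:2 ⇒ C = (13/7, 10/7)
3. H is the centroid of triangle TWC ⇒ H = (20/21, 10/21)
4. U lies on line XW with XU:UW = -1:2 ⇒ U = (8/5, 2/5)
through U parallel to YC: direction (-15/7, -25/7); meets HC at G = (496/175, 86/35)
G = H + t·(C−H) with t = 52/25

t = 52/25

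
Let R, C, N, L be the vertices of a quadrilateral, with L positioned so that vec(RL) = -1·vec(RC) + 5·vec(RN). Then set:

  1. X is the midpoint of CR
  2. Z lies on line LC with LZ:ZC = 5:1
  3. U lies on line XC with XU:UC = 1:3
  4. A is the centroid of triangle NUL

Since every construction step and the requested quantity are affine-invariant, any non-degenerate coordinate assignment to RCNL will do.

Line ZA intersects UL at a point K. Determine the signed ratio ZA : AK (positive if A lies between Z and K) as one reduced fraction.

ZA:AK = -33/8

Set R = (0, 0), C = (1, 0), N = (0, 1), L = (-1, 5); any affine frame gives the same invariant.
1. X is the midpoint of CR ⇒ X = (1/2, 0)
2. Z lies on line LC with LZ:ZC = 5:1 ⇒ Z = (2/3, 5/6)
3. U lies on line XC with XU:UC = 1:3 ⇒ U = (5/8, 0)
4. A is the centroid of triangle NUL ⇒ A = (-1/8, 2)
line ZA meets UL at K = (53/792, 170/99)
A = Z + t·(K−Z) with t = 33/25, so ZA:AK = 33/25:-8/25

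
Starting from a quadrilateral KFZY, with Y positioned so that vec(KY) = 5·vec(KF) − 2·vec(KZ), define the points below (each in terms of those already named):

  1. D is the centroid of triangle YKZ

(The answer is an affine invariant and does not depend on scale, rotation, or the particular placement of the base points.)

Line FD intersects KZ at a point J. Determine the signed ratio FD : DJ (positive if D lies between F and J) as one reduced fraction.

Assign K = (0, 0), F = (1, 0), Z = (0, 1), Y = (5, -2) — the answer is frame-independent, so this choice is without loss of generality.
1. D is the centroid of triangle YKZ ⇒ D = (5/3, -1/3)
line FD meets KZ at J = (0, 1/2)
D = F + t·(J−F) with t = -2/3, so FD:DJ = -2/3:5/3

FD:DJ = -2/5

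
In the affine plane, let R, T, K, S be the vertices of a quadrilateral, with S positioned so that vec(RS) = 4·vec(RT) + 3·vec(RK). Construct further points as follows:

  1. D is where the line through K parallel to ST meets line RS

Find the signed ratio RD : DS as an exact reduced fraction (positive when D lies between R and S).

RD:DS = -1/2

Work in coordinates with R = (0, 0), T = (1, 0), K = (0, 1), S = (4, 3).
1. D is where the line through K parallel to ST meets line RS ⇒ D = (-4, -3)
D = R + t·(S−R) with t = -1, so RD:DS = t:(1−t) = -1:2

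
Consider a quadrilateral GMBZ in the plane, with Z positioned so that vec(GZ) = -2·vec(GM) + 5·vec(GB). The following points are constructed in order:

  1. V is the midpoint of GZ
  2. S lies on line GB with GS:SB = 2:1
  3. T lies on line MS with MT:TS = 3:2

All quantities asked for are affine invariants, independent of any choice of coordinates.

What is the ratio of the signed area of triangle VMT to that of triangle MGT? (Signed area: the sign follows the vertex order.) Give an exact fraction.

Work in coordinates with G = (0, 0), M = (1, 0), B = (0, 1), Z = (-2, 5).
1. V is the midpoint of GZ ⇒ V = (-1, 5/2)
2. S lies on line GB with GS:SB = 2:1 ⇒ S = (0, 2/3)
3. T lies on line MS with MT:TS = 3:2 ⇒ T = (2/5, 2/5)
2·[VMT] = -7/10, 2·[MGT] = -2/5
[VMT]:[MGT] = -7/10:-2/5 = 7/4

[VMT]:[MGT] = 7/4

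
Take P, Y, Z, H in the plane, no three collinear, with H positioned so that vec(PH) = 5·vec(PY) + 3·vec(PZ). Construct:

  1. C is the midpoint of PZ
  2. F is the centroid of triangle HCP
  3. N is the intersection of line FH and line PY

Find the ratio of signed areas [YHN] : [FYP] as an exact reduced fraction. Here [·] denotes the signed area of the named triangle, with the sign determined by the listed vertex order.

[YHN]:[FYP] = -288/77

Assign P = (0, 0), Y = (1, 0), Z = (0, 1), H = (5, 3) — the answer is frame-independent, so this choice is without loss of generality.
1. C is the midpoint of PZ ⇒ C = (0, 1/2)
2. F is the centroid of triangle HCP ⇒ F = (5/3, 7/6)
3. N is the intersection of line FH and line PY ⇒ N = (-5/11, 0)
2·[YHN] = 48/11, 2·[FYP] = -7/6
[YHN]:[FYP] = 48/11:-7/6 = -288/77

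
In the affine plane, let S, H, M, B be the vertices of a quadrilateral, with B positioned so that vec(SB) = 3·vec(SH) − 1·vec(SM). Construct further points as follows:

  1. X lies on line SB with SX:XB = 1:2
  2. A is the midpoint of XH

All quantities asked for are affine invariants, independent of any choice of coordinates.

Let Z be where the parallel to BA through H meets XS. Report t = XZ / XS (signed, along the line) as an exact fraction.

t = -4

Work in coordinates with S = (0, 0), H = (1, 0), M = (0, 1), B = (3, -1).
1. X lies on line SB with SX:XB = 1:2 ⇒ X = (1, -1/3)
2. A is the midpoint of XH ⇒ A = (1, -1/6)
through H parallel to BA: direction (-2, 5/6); meets XS at Z = (5, -5/3)
Z = X + t·(S−X) with t = -4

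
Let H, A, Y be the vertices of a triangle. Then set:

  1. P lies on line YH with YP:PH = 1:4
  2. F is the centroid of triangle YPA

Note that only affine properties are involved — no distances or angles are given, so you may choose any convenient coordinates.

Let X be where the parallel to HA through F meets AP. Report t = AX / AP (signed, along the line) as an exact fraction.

t = 3/4

Choose coordinates H = (0, 0), A = (1, 0), Y = (0, 1).
1. P lies on line YH with YP:PH = 1:4 ⇒ P = (0, 4/5)
2. F is the centroid of triangle YPA ⇒ F = (1/3, 3/5)
through F parallel to HA: direction (1, 0); meets AP at X = (1/4, 3/5)
X = A + t·(P−A) with t = 3/4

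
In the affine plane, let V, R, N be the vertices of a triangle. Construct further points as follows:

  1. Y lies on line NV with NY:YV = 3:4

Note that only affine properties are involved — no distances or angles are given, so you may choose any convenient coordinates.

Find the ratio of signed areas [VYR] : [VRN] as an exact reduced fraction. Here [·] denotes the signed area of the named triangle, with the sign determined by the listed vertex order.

[VYR]:[VRN] = -4/7

Assign V = (0, 0), R = (1, 0), N = (0, 1) — the answer is frame-independent, so this choice is without loss of generality.
1. Y lies on line NV with NY:YV = 3:4 ⇒ Y = (0, 4/7)
2·[VYR] = -4/7, 2·[VRN] = 1
[VYR]:[VRN] = -4/7:1 = -4/7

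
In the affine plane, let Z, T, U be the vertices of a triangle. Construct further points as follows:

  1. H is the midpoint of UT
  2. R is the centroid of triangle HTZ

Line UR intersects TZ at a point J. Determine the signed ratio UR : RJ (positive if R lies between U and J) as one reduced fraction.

UR:RJ = 5

Assign Z = (0, 0), T = (1, 0), U = (0, 1) — the answer is frame-independent, so this choice is without loss of generality.
1. H is the midpoint of UT ⇒ H = (1/2, 1/2)
2. R is the centroid of triangle HTZ ⇒ R = (1/2, 1/6)
line UR meets TZ at J = (3/5, 0)
R = U + t·(J−U) with t = 5/6, so UR:RJ = 5/6:1/6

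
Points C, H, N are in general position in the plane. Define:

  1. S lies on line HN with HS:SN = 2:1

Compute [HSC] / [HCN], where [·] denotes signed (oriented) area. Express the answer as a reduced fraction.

[HSC]:[HCN] = -2/3

Work in coordinates with C = (0, 0), H = (1, 0), N = (0, 1).
1. S lies on line HN with HS:SN = 2:1 ⇒ S = (1/3, 2/3)
2·[HSC] = 2/3, 2·[HCN] = -1
[HSC]:[HCN] = 2/3:-1 = -2/3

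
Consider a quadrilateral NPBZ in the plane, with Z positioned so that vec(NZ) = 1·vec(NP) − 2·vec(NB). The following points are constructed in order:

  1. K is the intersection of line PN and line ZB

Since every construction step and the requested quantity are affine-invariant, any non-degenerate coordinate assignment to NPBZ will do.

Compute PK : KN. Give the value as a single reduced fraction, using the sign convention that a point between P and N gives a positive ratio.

PK:KN = 2

Assign N = (0, 0), P = (1, 0), B = (0, 1), Z = (1, -2) — the answer is frame-independent, so this choice is without loss of generality.
1. K is the intersection of line PN and line ZB ⇒ K = (1/3, 0)
K = P + t·(N−P) with t = 2/3, so PK:KN = t:(1−t) = 2/3:1/3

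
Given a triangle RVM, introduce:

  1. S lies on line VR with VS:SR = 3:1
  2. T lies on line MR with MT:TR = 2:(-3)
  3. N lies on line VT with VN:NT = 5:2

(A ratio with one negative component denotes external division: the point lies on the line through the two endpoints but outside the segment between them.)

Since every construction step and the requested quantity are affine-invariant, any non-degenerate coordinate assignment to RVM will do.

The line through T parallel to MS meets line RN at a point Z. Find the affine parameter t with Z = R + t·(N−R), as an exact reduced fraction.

t = 21/23

Choose coordinates R = (0, 0), V = (1, 0), M = (0, 1).
1. S lies on line VR with VS:SR = 3:1 ⇒ S = (1/4, 0)
2. T lies on line MR with MT:TR = 2:(-3) ⇒ T = (0, 3)
3. N lies on line VT with VN:NT = 5:2 ⇒ N = (2/7, 15/7)
through T parallel to MS: direction (1/4, -1); meets RN at Z = (6/23, 45/23)
Z = R + t·(N−R) with t = 21/23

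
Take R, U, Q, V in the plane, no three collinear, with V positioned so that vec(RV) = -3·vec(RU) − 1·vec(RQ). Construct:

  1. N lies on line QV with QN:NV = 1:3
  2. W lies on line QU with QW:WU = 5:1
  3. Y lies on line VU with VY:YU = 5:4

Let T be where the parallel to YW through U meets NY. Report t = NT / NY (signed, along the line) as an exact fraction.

Choose coordinates R = (0, 0), U = (1, 0), Q = (0, 1), V = (-3, -1).
1. N lies on line QV with QN:NV = 1:3 ⇒ N = (-3/4, 1/2)
2. W lies on line QU with QW:WU = 5:1 ⇒ W = (5/6, 1/6)
3. Y lies on line VU with VY:YU = 5:4 ⇒ Y = (-7/9, -4/9)
through U parallel to YW: direction (29/18, 11/18); meets NY at T = (-51/65, -44/65)
T = N + t·(Y−N) with t = 81/65

t = 81/65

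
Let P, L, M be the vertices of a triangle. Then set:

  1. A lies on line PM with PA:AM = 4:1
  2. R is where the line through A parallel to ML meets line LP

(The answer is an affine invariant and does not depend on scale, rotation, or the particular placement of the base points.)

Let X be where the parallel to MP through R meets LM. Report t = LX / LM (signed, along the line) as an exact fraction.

Assign P = (0, 0), L = (1, 0), M = (0, 1) — the answer is frame-independent, so this choice is without loss of generality.
1. A lies on line PM with PA:AM = 4:1 ⇒ A = (0, 4/5)
2. R is where the line through A parallel to ML meets line LP ⇒ R = (4/5, 0)
through R parallel to MP: direction (0, -1); meets LM at X = (4/5, 1/5)
X = L + t·(M−L) with t = 1/5

t = 1/5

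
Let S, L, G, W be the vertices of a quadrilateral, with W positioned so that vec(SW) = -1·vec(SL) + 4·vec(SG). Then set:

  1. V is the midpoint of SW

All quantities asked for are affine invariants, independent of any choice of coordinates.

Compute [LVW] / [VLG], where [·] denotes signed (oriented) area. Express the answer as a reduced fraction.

[LVW]:[VLG] = 4

Assign S = (0, 0), L = (1, 0), G = (0, 1), W = (-1, 4) — the answer is frame-independent, so this choice is without loss of generality.
1. V is the midpoint of SW ⇒ V = (-1/2, 2)
2·[LVW] = -2, 2·[VLG] = -1/2
[LVW]:[VLG] = -2:-1/2 = 4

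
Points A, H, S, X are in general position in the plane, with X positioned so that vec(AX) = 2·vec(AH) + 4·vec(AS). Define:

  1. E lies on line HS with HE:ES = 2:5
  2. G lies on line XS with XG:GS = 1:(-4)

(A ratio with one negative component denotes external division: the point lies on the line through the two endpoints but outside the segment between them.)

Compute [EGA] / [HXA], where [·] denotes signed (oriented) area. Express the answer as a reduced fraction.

Work in coordinates with A = (0, 0), H = (1, 0), S = (0, 1), X = (2, 4).
1. E lies on line HS with HE:ES = 2:5 ⇒ E = (5/7, 2/7)
2. G lies on line XS with XG:GS = 1:(-4) ⇒ G = (8/3, 5)
2·[EGA] = 59/21, 2·[HXA] = 4
[EGA]:[HXA] = 59/21:4 = 59/84

[EGA]:[HXA] = 59/84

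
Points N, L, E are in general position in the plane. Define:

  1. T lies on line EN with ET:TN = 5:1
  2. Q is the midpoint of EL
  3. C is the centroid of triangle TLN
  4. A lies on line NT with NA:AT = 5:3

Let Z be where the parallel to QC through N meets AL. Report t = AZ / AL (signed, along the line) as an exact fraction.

t = 5/133

Work in coordinates with N = (0, 0), L = (1, 0), E = (0, 1).
1. T lies on line EN with ET:TN = 5:1 ⇒ T = (0, 1/6)
2. Q is the midpoint of EL ⇒ Q = (1/2, 1/2)
3. C is the centroid of triangle TLN ⇒ C = (1/3, 1/18)
4. A lies on line NT with NA:AT = 5:3 ⇒ A = (0, 5/48)
through N parallel to QC: direction (-1/6, -4/9); meets AL at Z = (5/133, 40/399)
Z = A + t·(L−A) with t = 5/133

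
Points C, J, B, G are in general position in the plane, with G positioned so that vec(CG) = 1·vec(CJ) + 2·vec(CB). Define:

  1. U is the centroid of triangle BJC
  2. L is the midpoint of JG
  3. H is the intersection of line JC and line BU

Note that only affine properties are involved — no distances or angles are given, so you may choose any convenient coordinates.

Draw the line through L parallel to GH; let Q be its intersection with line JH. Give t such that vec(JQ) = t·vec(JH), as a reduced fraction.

Choose coordinates C = (0, 0), J = (1, 0), B = (0, 1), G = (1, 2).
1. U is the centroid of triangle BJC ⇒ U = (1/3, 1/3)
2. L is the midpoint of JG ⇒ L = (1, 1)
3. H is the intersection of line JC and line BU ⇒ H = (1/2, 0)
through L parallel to GH: direction (-1/2, -2); meets JH at Q = (3/4, 0)
Q = J + t·(H−J) with t = 1/2

t = 1/2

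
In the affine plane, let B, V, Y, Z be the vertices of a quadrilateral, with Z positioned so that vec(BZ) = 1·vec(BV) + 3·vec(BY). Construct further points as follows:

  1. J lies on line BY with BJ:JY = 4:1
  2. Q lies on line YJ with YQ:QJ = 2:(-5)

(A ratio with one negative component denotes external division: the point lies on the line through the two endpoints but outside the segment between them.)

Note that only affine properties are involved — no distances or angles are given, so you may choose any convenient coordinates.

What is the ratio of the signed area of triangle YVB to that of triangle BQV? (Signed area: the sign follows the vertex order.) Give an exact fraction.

[YVB]:[BQV] = 15/17

Set B = (0, 0), V = (1, 0), Y = (0, 1), Z = (1, 3); any affine frame gives the same invariant.
1. J lies on line BY with BJ:JY = 4:1 ⇒ J = (0, 4/5)
2. Q lies on line YJ with YQ:QJ = 2:(-5) ⇒ Q = (0, 17/15)
2·[YVB] = -1, 2·[BQV] = -17/15
[YVB]:[BQV] = -1:-17/15 = 15/17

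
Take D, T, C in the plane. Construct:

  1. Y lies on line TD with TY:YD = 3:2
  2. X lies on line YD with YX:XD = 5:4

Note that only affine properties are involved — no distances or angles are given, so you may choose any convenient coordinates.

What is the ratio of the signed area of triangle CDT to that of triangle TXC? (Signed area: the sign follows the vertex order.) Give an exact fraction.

[CDT]:[TXC] = -45/37

Choose coordinates D = (0, 0), T = (1, 0), C = (0, 1).
1. Y lies on line TD with TY:YD = 3:2 ⇒ Y = (2/5, 0)
2. X lies on line YD with YX:XD = 5:4 ⇒ X = (8/45, 0)
2·[CDT] = 1, 2·[TXC] = -37/45
[CDT]:[TXC] = 1:-37/45 = -45/37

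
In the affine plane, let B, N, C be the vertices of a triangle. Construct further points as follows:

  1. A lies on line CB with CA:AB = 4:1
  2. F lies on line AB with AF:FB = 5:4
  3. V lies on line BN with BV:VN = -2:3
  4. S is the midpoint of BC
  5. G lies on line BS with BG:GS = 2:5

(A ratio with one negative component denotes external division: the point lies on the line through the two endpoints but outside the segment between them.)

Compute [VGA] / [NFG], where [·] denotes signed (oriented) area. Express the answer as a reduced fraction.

[VGA]:[NFG] = -36/17

Assign B = (0, 0), N = (1, 0), C = (0, 1) — the answer is frame-independent, so this choice is without loss of generality.
1. A lies on line CB with CA:AB = 4:1 ⇒ A = (0, 1/5)
2. F lies on line AB with AF:FB = 5:4 ⇒ F = (0, 4/45)
3. V lies on line BN with BV:VN = -2:3 ⇒ V = (-2, 0)
4. S is the midpoint of BC ⇒ S = (0, 1/2)
5. G lies on line BS with BG:GS = 2:5 ⇒ G = (0, 1/7)
2·[VGA] = 4/35, 2·[NFG] = -17/315
[VGA]:[NFG] = 4/35:-17/315 = -36/17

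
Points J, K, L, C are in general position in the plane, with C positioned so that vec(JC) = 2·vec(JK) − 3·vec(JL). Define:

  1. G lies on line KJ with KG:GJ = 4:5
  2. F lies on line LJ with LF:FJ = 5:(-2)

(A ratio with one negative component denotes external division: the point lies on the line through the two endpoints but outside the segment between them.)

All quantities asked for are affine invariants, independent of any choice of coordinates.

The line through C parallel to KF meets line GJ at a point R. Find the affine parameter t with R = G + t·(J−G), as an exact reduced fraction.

t = -107/10

Assign J = (0, 0), K = (1, 0), L = (0, 1), C = (2, -3) — the answer is frame-independent, so this choice is without loss of generality.
1. G lies on line KJ with KG:GJ = 4:5 ⇒ G = (5/9, 0)
2. F lies on line LJ with LF:FJ = 5:(-2) ⇒ F = (0, -2/3)
through C parallel to KF: direction (-1, -2/3); meets GJ at R = (13/2, 0)
R = G + t·(J−G) with t = -107/10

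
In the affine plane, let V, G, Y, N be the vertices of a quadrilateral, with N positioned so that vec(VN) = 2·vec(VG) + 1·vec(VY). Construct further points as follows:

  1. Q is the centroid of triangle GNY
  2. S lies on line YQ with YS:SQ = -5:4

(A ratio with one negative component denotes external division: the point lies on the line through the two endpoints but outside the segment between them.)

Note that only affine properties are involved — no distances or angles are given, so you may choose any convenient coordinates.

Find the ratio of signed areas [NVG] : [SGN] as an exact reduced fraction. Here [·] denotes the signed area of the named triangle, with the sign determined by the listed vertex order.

[NVG]:[SGN] = -3/14

Assign V = (0, 0), G = (1, 0), Y = (0, 1), N = (2, 1) — the answer is frame-independent, so this choice is without loss of generality.
1. Q is the centroid of triangle GNY ⇒ Q = (1, 2/3)
2. S lies on line YQ with YS:SQ = -5:4 ⇒ S = (5, -2/3)
2·[NVG] = 1, 2·[SGN] = -14/3
[NVG]:[SGN] = 1:-14/3 = -3/14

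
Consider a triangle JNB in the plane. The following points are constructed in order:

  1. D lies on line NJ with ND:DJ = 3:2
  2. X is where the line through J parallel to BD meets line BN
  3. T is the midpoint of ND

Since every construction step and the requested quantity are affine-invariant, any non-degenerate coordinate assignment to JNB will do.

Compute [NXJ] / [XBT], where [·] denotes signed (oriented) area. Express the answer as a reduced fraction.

[NXJ]:[XBT] = -25/3

Work in coordinates with J = (0, 0), N = (1, 0), B = (0, 1).
1. D lies on line NJ with ND:DJ = 3:2 ⇒ D = (2/5, 0)
2. X is where the line through J parallel to BD meets line BN ⇒ X = (-2/3, 5/3)
3. T is the midpoint of ND ⇒ T = (7/10, 0)
2·[NXJ] = 5/3, 2·[XBT] = -1/5
[NXJ]:[XBT] = 5/3:-1/5 = -25/3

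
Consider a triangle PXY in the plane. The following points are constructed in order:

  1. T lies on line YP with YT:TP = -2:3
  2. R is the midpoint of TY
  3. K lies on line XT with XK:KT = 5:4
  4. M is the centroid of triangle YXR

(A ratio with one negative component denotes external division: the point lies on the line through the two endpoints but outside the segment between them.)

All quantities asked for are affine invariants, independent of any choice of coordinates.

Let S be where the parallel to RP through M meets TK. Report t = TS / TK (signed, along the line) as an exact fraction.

t = 3/4

Assign P = (0, 0), X = (1, 0), Y = (0, 1) — the answer is frame-independent, so this choice is without loss of generality.
1. T lies on line YP with YT:TP = -2:3 ⇒ T = (0, 3)
2. R is the midpoint of TY ⇒ R = (0, 2)
3. K lies on line XT with XK:KT = 5:4 ⇒ K = (4/9, 5/3)
4. M is the centroid of triangle YXR ⇒ M = (1/3, 1)
through M parallel to RP: direction (0, -2); meets TK at S = (1/3, 2)
S = T + t·(K−T) with t = 3/4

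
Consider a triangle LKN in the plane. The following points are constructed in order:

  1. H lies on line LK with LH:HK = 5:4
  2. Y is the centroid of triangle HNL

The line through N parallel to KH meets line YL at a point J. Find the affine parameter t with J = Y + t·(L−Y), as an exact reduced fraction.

Assign L = (0, 0), K = (1, 0), N = (0, 1) — the answer is frame-independent, so this choice is without loss of generality.
1. H lies on line LK with LH:HK = 5:4 ⇒ H = (5/9, 0)
2. Y is the centroid of triangle HNL ⇒ Y = (5/27, 1/3)
through N parallel to KH: direction (-4/9, 0); meets YL at J = (5/9, 1)
J = Y + t·(L−Y) with t = -2

t = -2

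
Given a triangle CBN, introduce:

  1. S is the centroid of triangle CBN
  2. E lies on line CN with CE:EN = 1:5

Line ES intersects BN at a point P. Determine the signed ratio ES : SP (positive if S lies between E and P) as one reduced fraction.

Set C = (0, 0), B = (1, 0), N = (0, 1); any affine frame gives the same invariant.
1. S is the centroid of triangle CBN ⇒ S = (1/3, 1/3)
2. E lies on line CN with CE:EN = 1:5 ⇒ E = (0, 1/6)
line ES meets BN at P = (5/9, 4/9)
S = E + t·(P−E) with t = 3/5, so ES:SP = 3/5:2/5

ES:SP = 3/2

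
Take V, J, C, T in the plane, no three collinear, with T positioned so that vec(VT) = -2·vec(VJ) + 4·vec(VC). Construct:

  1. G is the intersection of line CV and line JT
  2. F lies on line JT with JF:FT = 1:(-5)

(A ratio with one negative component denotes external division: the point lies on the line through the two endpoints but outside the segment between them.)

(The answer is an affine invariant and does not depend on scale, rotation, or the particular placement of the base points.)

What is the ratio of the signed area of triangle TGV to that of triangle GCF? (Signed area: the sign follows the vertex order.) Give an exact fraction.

[TGV]:[GCF] = -32/7

Assign V = (0, 0), J = (1, 0), C = (0, 1), T = (-2, 4) — the answer is frame-independent, so this choice is without loss of generality.
1. G is the intersection of line CV and line JT ⇒ G = (0, 4/3)
2. F lies on line JT with JF:FT = 1:(-5) ⇒ F = (7/4, -1)
2·[TGV] = -8/3, 2·[GCF] = 7/12
[TGV]:[GCF] = -8/3:7/12 = -32/7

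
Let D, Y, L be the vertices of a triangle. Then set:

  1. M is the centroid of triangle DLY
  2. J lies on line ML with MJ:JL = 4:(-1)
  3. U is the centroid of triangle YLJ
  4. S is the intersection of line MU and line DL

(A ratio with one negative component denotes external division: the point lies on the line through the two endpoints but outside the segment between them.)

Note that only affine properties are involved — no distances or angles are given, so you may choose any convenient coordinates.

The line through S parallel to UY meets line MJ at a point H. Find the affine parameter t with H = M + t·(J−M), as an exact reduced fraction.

t = 63/8

Work in coordinates with D = (0, 0), Y = (1, 0), L = (0, 1).
1. M is the centroid of triangle DLY ⇒ M = (1/3, 1/3)
2. J lies on line ML with MJ:JL = 4:(-1) ⇒ J = (-1/9, 11/9)
3. U is the centroid of triangle YLJ ⇒ U = (8/27, 20/27)
4. S is the intersection of line MU and line DL ⇒ S = (0, 4)
through S parallel to UY: direction (19/27, -20/27); meets MJ at H = (-19/6, 22/3)
H = M + t·(J−M) with t = 63/8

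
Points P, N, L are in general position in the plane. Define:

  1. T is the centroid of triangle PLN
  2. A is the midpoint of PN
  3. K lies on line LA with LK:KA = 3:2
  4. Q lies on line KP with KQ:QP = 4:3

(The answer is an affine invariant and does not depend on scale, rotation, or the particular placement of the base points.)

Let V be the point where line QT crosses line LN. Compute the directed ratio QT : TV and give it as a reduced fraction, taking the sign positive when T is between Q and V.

QT:TV = 11/10

Assign P = (0, 0), N = (1, 0), L = (0, 1) — the answer is frame-independent, so this choice is without loss of generality.
1. T is the centroid of triangle PLN ⇒ T = (1/3, 1/3)
2. A is the midpoint of PN ⇒ A = (1/2, 0)
3. K lies on line LA with LK:KA = 3:2 ⇒ K = (3/10, 2/5)
4. Q lies on line KP with KQ:QP = 4:3 ⇒ Q = (9/70, 6/35)
line QT meets LN at V = (40/77, 37/77)
T = Q + t·(V−Q) with t = 11/21, so QT:TV = 11/21:10/21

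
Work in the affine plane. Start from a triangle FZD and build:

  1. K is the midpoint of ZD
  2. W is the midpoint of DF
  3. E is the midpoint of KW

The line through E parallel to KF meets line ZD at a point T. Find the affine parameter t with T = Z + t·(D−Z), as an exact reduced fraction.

Choose coordinates F = (0, 0), Z = (1, 0), D = (0, 1).
1. K is the midpoint of ZD ⇒ K = (1/2, 1/2)
2. W is the midpoint of DF ⇒ W = (0, 1/2)
3. E is the midpoint of KW ⇒ E = (1/4, 1/2)
through E parallel to KF: direction (-1/2, -1/2); meets ZD at T = (3/8, 5/8)
T = Z + t·(D−Z) with t = 5/8

t = 5/8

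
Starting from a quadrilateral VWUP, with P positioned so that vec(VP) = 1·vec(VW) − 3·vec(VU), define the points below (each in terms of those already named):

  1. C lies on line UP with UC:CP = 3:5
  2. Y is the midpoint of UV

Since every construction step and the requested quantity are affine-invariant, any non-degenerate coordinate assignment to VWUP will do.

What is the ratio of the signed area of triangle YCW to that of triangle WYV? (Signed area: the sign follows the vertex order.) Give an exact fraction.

Work in coordinates with V = (0, 0), W = (1, 0), U = (0, 1), P = (1, -3).
1. C lies on line UP with UC:CP = 3:5 ⇒ C = (3/8, -1/2)
2. Y is the midpoint of UV ⇒ Y = (0, 1/2)
2·[YCW] = 13/16, 2·[WYV] = 1/2
[YCW]:[WYV] = 13/16:1/2 = 13/8

[YCW]:[WYV] = 13/8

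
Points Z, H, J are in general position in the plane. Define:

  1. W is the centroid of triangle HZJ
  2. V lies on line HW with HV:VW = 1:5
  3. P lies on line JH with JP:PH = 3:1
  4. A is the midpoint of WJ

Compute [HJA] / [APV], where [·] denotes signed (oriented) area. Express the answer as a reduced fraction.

Work in coordinates with Z = (0, 0), H = (1, 0), J = (0, 1).
1. W is the centroid of triangle HZJ ⇒ W = (1/3, 1/3)
2. V lies on line HW with HV:VW = 1:5 ⇒ V = (8/9, 1/18)
3. P lies on line JH with JP:PH = 3:1 ⇒ P = (3/4, 1/4)
4. A is the midpoint of WJ ⇒ A = (1/6, 2/3)
2·[HJA] = 1/6, 2·[APV] = -1/18
[HJA]:[APV] = 1/6:-1/18 = -3

[HJA]:[APV] = -3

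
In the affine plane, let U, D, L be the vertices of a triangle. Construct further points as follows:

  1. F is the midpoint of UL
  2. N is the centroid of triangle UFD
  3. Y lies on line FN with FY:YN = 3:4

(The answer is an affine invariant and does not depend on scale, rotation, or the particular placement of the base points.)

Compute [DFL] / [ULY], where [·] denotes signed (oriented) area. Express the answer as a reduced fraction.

Set U = (0, 0), D = (1, 0), L = (0, 1); any affine frame gives the same invariant.
1. F is the midpoint of UL ⇒ F = (0, 1/2)
2. N is the centroid of triangle UFD ⇒ N = (1/3, 1/6)
3. Y lies on line FN with FY:YN = 3:4 ⇒ Y = (1/7, 5/14)
2·[DFL] = -1/2, 2·[ULY] = -1/7
[DFL]:[ULY] = -1/2:-1/7 = 7/2

[DFL]:[ULY] = 7/2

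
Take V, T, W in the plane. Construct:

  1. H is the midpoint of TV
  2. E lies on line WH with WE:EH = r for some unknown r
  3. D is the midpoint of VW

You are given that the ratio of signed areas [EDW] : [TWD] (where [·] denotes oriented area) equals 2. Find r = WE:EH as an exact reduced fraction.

r = -4/5

Set V = (0, 0), T = (1, 0), W = (0, 1); any affine frame gives the same invariant.
1. H is the midpoint of TV ⇒ H = (1/2, 0)
2. With WE:EH = r, write λ = r/(r+1) so E = W + λ·(H−W); E is affine-linear in λ
3. D is the midpoint of VW ⇒ D = (0, 1/2)
Every point depending on E is an affine combination of E and λ-independent points, so each such coordinate is linear in λ; the λ² term in each signed area is a multiple of (H−W)×(H−W) = 0, so 2·[EDW] and 2·[TWD] are each linear in λ. Evaluating at λ=0 and λ=1:
  2·[EDW] = -1/4·λ,   2·[TWD] = 1/2
So [EDW]:[TWD] = (-1/4·λ) / (1/2). Setting this equal to 2:
  -1/4·λ = 2·(1/2)  ⇒  λ = -4
Then r = λ/(1−λ) = (-4)/(5) = -4/5. Check: with r = -4/5, E = (-2, 5) and [EDW]:[TWD] = 2 as required.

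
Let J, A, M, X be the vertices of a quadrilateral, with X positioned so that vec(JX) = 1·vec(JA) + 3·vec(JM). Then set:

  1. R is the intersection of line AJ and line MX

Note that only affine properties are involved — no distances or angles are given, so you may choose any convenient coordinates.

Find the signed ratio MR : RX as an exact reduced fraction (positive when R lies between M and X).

MR:RX = -1/3

Work in coordinates with J = (0, 0), A = (1, 0), M = (0, 1), X = (1, 3).
1. R is the intersection of line AJ and line MX ⇒ R = (-1/2, 0)
R = M + t·(X−M) with t = -1/2, so MR:RX = t:(1−t) = -1/2:3/2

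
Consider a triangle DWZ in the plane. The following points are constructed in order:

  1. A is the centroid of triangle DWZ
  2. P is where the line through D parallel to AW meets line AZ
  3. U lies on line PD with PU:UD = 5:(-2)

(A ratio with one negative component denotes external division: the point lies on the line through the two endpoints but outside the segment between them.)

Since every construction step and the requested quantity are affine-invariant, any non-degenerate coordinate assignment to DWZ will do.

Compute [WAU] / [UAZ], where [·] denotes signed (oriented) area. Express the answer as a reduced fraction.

[WAU]:[UAZ] = 3/5

Set D = (0, 0), W = (1, 0), Z = (0, 1); any affine frame gives the same invariant.
1. A is the centroid of triangle DWZ ⇒ A = (1/3, 1/3)
2. P is where the line through D parallel to AW meets line AZ ⇒ P = (2/3, -1/3)
3. U lies on line PD with PU:UD = 5:(-2) ⇒ U = (-4/9, 2/9)
2·[WAU] = 1/3, 2·[UAZ] = 5/9
[WAU]:[UAZ] = 1/3:5/9 = 3/5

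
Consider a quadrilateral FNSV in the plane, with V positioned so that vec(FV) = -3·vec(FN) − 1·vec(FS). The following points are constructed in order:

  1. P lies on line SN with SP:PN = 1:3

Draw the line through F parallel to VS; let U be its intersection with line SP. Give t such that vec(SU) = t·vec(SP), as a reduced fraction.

t = 12/5

Work in coordinates with F = (0, 0), N = (1, 0), S = (0, 1), V = (-3, -1).
1. P lies on line SN with SP:PN = 1:3 ⇒ P = (1/4, 3/4)
through F parallel to VS: direction (3, 2); meets SP at U = (3/5, 2/5)
U = S + t·(P−S) with t = 12/5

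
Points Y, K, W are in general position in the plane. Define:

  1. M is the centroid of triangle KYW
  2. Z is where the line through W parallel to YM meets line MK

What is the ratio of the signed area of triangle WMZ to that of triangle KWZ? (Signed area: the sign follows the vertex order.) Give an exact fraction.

[WMZ]:[KWZ] = -1/2

Set Y = (0, 0), K = (1, 0), W = (0, 1); any affine frame gives the same invariant.
1. M is the centroid of triangle KYW ⇒ M = (1/3, 1/3)
2. Z is where the line through W parallel to YM meets line MK ⇒ Z = (-1/3, 2/3)
2·[WMZ] = -1/3, 2·[KWZ] = 2/3
[WMZ]:[KWZ] = -1/3:2/3 = -1/2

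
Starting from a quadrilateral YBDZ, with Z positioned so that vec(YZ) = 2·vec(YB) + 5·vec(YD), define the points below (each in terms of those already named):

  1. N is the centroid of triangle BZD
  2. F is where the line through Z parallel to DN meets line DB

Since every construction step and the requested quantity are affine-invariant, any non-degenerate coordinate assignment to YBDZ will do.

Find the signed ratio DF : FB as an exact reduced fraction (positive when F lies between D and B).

DF:FB = -1/2

Work in coordinates with Y = (0, 0), B = (1, 0), D = (0, 1), Z = (2, 5).
1. N is the centroid of triangle BZD ⇒ N = (1, 2)
2. F is where the line through Z parallel to DN meets line DB ⇒ F = (-1, 2)
F = D + t·(B−D) with t = -1, so DF:FB = t:(1−t) = -1:2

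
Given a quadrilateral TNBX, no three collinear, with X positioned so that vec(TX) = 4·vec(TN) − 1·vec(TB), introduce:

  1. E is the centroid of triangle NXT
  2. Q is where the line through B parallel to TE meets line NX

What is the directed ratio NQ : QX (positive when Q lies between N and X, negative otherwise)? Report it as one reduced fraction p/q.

Set T = (0, 0), N = (1, 0), B = (0, 1), X = (4, -1); any affine frame gives the same invariant.
1. E is the centroid of triangle NXT ⇒ E = (5/3, -1/3)
2. Q is where the line through B parallel to TE meets line NX ⇒ Q = (-5, 2)
Q = N + t·(X−N) with t = -2, so NQ:QX = t:(1−t) = -2:3

NQ:QX = -2/3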